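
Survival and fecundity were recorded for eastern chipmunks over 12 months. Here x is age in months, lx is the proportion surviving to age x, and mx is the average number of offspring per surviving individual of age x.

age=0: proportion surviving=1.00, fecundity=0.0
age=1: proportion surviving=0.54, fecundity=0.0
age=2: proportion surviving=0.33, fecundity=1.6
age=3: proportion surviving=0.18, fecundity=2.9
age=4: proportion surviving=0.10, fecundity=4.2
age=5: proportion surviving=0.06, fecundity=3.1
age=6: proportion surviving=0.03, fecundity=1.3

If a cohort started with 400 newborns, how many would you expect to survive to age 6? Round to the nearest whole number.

Expected survivors = N0 · l_6 = 400 × 0.03 = 12 → 12

12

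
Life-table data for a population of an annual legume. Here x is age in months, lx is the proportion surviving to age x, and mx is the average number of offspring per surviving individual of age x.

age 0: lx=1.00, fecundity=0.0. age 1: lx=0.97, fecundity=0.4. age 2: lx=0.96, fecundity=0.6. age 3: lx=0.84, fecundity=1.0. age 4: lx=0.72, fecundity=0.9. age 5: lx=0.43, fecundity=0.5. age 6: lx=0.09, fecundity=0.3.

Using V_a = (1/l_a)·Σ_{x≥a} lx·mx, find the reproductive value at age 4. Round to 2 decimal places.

lx·mx for x ≥ 4: 0.648, 0.215, 0.027 → sum = 0.89
V_4 = 0.89 / l_4 = 0.89 / 0.72 = 1.236111… → 1.24

1.24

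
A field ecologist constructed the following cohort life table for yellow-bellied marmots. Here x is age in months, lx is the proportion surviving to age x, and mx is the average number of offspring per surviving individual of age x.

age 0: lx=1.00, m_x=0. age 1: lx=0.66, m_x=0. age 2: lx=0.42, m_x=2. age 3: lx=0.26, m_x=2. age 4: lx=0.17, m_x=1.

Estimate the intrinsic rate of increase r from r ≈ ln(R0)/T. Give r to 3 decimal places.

0.166

R0 = Σ lx·mx = 0 + 0 + 0.84 + 0.52 + 0.17 = 1.53
Σ x·lx·mx = 3.92; T = 3.92/1.53 = 2.56209…
r ≈ ln(R0)/T = ln(1.53)/2.56209… = 0.16598… → 0.166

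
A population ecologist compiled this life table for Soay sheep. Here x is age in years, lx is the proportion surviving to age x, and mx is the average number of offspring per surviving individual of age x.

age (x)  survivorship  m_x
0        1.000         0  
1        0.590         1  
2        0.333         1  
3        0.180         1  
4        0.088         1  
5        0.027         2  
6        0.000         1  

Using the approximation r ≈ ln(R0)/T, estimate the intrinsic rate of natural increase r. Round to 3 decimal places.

0.113

R0 = Σ lx·mx = 0 + 0.59 + 0.333 + 0.18 + 0.088 + 0.054 + 0 = 1.245
Σ x·lx·mx = 2.418; T = 2.418/1.245 = 1.94217…
r ≈ ln(R0)/T = ln(1.245)/1.94217… = 0.11283… → 0.113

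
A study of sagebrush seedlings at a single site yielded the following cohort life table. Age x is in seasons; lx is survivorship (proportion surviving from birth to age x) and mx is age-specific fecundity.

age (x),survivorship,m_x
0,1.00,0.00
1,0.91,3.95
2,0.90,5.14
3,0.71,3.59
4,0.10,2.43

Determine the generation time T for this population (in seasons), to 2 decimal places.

1.95

lx·mx: 0, 3.5945, 4.626, 2.5489, 0.243 → R0 = 11.0124
x·lx·mx: 0, 3.5945, 9.252, 7.6467, 0.972 → Σ = 21.4652
T = 21.4652 / 11.0124 = 1.949185… → 1.95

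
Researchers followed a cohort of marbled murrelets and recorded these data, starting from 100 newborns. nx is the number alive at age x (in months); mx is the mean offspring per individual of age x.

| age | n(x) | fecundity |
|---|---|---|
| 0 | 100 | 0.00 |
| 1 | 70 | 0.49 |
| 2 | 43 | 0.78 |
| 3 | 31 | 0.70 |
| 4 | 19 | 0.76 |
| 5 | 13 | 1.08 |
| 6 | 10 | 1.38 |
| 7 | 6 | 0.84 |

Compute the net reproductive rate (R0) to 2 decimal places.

1.37

lx = nx/n0 = nx/100: 1, 0.7, 0.43, 0.31, 0.19, 0.13, 0.1, 0.06
lx·mx by age: 0, 0.343, 0.3354, 0.217, 0.1444, 0.1404, 0.138, 0.0504
R0 = Σ lx·mx = 1.3686 → 1.37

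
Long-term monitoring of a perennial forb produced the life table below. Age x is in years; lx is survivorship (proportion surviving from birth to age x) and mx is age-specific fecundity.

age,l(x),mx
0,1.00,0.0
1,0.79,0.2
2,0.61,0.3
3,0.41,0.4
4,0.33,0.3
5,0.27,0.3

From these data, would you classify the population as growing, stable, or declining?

declining

R0 = Σ lx·mx = 0 + 0.158 + 0.183 + 0.164 + 0.099 + 0.081 = 0.685
R0 < 1, so the population is declining.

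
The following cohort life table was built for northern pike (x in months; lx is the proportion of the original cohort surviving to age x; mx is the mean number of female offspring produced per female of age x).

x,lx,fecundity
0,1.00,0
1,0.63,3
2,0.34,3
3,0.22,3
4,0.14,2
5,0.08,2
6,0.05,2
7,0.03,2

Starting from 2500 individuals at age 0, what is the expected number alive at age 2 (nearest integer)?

850

Expected survivors = N0 · l_2 = 2500 × 0.34 = 850 → 850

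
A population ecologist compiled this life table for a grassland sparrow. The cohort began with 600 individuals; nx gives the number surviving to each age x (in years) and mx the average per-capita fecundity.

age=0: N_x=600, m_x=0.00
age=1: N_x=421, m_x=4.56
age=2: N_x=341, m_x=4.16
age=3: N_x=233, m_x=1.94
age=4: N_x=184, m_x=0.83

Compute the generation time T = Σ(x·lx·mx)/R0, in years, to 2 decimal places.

lx = nx/n0 = nx/600: 1, 0.70167…, 0.56833…, 0.38833…, 0.30667…
lx·mx: 0, 3.1996…, 2.364267…, 0.753367…, 0.254533… → R0 = 6.571767…
x·lx·mx: 0, 3.1996…, 4.728533…, 2.2601…, 1.018133… → Σ = 11.206367…
T = 11.206367… / 6.571767… = 1.705229… → 1.71

1.71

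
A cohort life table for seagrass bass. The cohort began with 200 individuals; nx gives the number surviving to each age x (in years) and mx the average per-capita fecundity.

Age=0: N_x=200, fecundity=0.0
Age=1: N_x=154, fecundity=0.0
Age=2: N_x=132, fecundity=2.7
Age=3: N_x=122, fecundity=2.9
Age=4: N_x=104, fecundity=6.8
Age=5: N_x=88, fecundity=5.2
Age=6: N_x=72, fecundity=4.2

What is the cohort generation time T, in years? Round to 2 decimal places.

lx = nx/n0 = nx/200: 1, 0.77, 0.66, 0.61, 0.52, 0.44, 0.36
lx·mx: 0, 0, 1.782, 1.769, 3.536, 2.288, 1.512 → R0 = 10.887
x·lx·mx: 0, 0, 3.564, 5.307, 14.144, 11.44, 9.072 → Σ = 43.527
T = 43.527 / 10.887 = 3.998071… → 4.00

4.00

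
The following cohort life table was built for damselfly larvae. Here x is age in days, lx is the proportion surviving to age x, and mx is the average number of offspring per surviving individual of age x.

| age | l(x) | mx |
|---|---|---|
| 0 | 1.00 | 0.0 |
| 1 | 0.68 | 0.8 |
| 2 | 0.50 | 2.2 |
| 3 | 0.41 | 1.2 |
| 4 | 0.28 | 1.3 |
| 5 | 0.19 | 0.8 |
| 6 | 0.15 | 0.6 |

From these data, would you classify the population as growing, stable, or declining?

R0 = Σ lx·mx = 0 + 0.544 + 1.1 + 0.492 + 0.364 + 0.152 + 0.09 = 2.742
R0 > 1, so the population is growing.

growing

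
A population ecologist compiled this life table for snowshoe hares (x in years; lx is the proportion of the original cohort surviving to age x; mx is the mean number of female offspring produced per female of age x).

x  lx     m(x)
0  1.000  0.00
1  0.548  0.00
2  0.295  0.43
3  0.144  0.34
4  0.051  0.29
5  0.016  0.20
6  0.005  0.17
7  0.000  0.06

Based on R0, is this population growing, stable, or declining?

R0 = Σ lx·mx = 0 + 0 + 0.12685 + 0.04896 + 0.01479 + 0.0032 + 0.00085 + 0 = 0.19465
R0 < 1, so the population is declining.

declining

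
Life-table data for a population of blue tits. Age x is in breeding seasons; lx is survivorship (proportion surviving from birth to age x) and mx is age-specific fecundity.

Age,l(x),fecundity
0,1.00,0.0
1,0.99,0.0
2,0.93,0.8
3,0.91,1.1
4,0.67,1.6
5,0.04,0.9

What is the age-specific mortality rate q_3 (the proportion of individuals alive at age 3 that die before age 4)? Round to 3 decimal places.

0.264

q_3 = (l_3 − l_4) / l_3 = (0.91 − 0.67) / 0.91
     = 0.24 / 0.91 = 0.263736… → 0.264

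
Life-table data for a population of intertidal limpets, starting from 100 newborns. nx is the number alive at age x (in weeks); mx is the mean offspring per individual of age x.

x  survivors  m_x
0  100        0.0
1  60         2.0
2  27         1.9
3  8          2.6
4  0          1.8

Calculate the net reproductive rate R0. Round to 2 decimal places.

1.92

lx = nx/n0 = nx/100: 1, 0.6, 0.27, 0.08, 0
lx·mx by age: 0, 1.2, 0.513, 0.208, 0
R0 = Σ lx·mx = 1.921 → 1.92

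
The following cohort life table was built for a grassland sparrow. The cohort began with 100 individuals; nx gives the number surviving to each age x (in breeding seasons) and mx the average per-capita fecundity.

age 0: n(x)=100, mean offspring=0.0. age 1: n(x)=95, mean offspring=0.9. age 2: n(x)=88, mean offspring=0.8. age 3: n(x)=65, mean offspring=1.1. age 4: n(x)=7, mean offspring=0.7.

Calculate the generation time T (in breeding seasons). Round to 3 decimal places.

lx = nx/n0 = nx/100: 1, 0.95, 0.88, 0.65, 0.07
lx·mx: 0, 0.855, 0.704, 0.715, 0.049 → R0 = 2.323
x·lx·mx: 0, 0.855, 1.408, 2.145, 0.196 → Σ = 4.604
T = 4.604 / 2.323 = 1.98192… → 1.982

1.982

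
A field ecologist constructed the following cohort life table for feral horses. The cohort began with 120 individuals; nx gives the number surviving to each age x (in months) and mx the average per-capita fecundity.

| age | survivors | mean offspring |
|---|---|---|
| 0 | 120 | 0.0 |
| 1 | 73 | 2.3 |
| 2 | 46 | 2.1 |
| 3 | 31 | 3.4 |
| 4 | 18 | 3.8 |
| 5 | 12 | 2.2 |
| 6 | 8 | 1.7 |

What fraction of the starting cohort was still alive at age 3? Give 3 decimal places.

0.258

l_3 = n_3/n_0 = 31/120 = 0.258333… → 0.258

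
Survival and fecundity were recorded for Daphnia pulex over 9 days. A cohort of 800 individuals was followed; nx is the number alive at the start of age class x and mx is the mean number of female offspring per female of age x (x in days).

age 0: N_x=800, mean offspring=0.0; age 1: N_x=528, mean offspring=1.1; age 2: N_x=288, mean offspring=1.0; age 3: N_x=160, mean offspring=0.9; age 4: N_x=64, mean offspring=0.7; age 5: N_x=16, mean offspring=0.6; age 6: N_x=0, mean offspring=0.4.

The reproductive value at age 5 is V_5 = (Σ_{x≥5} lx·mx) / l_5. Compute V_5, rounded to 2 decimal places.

lx = nx/n0 = nx/800: 1, 0.66, 0.36, 0.2, 0.08, 0.02, 0
lx·mx for x ≥ 5: 0.012, 0 → sum = 0.012
V_5 = 0.012 / l_5 = 0.012 / 0.02 = 0.6 → 0.60

0.60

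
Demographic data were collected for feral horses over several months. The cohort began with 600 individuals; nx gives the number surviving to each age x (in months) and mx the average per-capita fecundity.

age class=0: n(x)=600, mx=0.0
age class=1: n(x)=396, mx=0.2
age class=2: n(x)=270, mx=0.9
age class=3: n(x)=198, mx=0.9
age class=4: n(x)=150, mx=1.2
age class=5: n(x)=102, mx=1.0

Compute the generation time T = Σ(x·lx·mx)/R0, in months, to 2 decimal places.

2.98

lx = nx/n0 = nx/600: 1, 0.66, 0.45, 0.33, 0.25, 0.17
lx·mx: 0, 0.132, 0.405, 0.297, 0.3, 0.17 → R0 = 1.304
x·lx·mx: 0, 0.132, 0.81, 0.891, 1.2, 0.85 → Σ = 3.883
T = 3.883 / 1.304 = 2.977761… → 2.98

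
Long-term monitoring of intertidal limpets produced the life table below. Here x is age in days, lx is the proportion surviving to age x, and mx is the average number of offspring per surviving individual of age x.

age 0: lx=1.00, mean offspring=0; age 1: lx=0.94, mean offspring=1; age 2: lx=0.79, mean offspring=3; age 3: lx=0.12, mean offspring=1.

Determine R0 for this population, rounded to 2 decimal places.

lx·mx by age: 0, 0.94, 2.37, 0.12
R0 = Σ lx·mx = 3.43 → 3.43

3.43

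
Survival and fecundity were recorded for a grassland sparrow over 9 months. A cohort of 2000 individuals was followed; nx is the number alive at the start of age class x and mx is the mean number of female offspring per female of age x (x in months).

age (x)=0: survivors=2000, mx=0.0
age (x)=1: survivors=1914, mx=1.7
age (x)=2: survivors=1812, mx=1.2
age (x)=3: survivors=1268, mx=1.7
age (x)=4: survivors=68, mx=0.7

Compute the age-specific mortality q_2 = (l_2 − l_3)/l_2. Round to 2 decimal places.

lx = nx/n0 = nx/2000: 1, 0.957, 0.906, 0.634, 0.034
q_2 = (l_2 − l_3) / l_2 = (0.906 − 0.634) / 0.906
     = 0.272 / 0.906 = 0.300221… → 0.30

0.30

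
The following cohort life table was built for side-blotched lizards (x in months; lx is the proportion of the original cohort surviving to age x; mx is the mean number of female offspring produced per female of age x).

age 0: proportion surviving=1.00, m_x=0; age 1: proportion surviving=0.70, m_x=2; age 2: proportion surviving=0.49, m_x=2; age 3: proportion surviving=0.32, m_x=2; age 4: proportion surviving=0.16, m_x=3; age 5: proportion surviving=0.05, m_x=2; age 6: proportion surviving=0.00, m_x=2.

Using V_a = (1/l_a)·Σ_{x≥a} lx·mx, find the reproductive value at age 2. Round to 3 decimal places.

lx·mx for x ≥ 2: 0.98, 0.64, 0.48, 0.1, 0 → sum = 2.2
V_2 = 2.2 / l_2 = 2.2 / 0.49 = 4.489796… → 4.490

4.490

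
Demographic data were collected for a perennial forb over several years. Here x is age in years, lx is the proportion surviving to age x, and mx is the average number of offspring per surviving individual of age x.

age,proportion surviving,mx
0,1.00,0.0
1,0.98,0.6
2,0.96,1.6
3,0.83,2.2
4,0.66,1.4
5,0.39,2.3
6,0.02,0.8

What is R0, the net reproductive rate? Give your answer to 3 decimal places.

5.787

lx·mx by age: 0, 0.588, 1.536, 1.826, 0.924, 0.897, 0.016
R0 = Σ lx·mx = 5.787 → 5.787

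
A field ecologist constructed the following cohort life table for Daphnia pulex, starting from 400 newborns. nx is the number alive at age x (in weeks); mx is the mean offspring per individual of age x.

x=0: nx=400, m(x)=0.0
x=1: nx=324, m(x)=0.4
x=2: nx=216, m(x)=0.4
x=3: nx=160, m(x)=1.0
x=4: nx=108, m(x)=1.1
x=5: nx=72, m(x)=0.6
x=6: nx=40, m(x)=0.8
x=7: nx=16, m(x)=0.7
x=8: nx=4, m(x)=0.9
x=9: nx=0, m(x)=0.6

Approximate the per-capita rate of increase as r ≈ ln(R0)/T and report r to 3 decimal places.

lx = nx/n0 = nx/400: 1, 0.81, 0.54, 0.4, 0.27, 0.18, 0.1, 0.04, 0.01, 0
R0 = Σ lx·mx = 0 + 0.324 + 0.216 + 0.4 + 0.297 + 0.108 + 0.08 + 0.028 + 0.009 + 0 = 1.462
Σ x·lx·mx = 4.432; T = 4.432/1.462 = 3.03146…
r ≈ ln(R0)/T = ln(1.462)/3.03146… = 0.12529… → 0.125

0.125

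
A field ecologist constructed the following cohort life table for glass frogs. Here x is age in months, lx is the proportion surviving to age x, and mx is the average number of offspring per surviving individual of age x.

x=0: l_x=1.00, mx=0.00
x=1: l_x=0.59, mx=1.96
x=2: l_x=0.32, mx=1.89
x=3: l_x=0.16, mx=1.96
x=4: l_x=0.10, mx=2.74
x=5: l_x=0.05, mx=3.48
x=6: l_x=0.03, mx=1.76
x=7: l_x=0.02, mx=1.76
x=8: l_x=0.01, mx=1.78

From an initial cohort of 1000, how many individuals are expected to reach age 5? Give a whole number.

50

Expected survivors = N0 · l_5 = 1000 × 0.05 = 50 → 50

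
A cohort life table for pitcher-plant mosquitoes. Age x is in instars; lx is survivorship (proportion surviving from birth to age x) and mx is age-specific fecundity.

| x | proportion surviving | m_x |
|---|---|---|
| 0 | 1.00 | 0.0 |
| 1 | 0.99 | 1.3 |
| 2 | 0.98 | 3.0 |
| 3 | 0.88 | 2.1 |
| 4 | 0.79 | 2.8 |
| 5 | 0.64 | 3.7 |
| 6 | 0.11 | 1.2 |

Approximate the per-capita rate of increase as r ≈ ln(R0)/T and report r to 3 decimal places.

R0 = Σ lx·mx = 0 + 1.287 + 2.94 + 1.848 + 2.212 + 2.368 + 0.132 = 10.787
Σ x·lx·mx = 34.191; T = 34.191/10.787 = 3.16965…
r ≈ ln(R0)/T = ln(10.787)/3.16965… = 0.75035… → 0.750

0.750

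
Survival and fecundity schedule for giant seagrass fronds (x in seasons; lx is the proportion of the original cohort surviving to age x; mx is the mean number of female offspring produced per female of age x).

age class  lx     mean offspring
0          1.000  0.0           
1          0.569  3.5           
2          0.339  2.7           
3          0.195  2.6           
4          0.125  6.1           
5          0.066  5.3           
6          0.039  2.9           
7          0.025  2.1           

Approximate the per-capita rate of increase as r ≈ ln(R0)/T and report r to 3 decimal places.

0.648

R0 = Σ lx·mx = 0 + 1.9915 + 0.9153 + 0.507 + 0.7625 + 0.3498 + 0.1131 + 0.0525 = 4.6917
Σ x·lx·mx = 11.1882; T = 11.1882/4.6917 = 2.38468…
r ≈ ln(R0)/T = ln(4.6917)/2.38468… = 0.64822… → 0.648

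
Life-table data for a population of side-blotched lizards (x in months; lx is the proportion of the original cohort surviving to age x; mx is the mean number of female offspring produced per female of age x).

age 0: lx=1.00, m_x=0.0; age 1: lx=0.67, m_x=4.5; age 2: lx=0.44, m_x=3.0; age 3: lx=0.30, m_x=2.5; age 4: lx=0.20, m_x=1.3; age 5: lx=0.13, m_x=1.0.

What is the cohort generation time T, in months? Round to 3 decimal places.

1.753

lx·mx: 0, 3.015, 1.32, 0.75, 0.26, 0.13 → R0 = 5.475
x·lx·mx: 0, 3.015, 2.64, 2.25, 1.04, 0.65 → Σ = 9.595
T = 9.595 / 5.475 = 1.752511… → 1.753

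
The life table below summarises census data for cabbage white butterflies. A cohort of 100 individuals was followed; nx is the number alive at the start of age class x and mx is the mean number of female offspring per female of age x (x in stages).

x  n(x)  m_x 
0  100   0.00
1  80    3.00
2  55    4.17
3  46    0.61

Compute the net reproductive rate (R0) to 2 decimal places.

lx = nx/n0 = nx/100: 1, 0.8, 0.55, 0.46
lx·mx by age: 0, 2.4, 2.2935, 0.2806
R0 = Σ lx·mx = 4.9741 → 4.97

4.97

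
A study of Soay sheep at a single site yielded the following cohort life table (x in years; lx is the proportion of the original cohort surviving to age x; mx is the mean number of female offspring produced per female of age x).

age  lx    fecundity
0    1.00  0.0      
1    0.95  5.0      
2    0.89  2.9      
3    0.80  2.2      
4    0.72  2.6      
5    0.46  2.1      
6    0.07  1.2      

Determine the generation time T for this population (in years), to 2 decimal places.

2.33

lx·mx: 0, 4.75, 2.581, 1.76, 1.872, 0.966, 0.084 → R0 = 12.013
x·lx·mx: 0, 4.75, 5.162, 5.28, 7.488, 4.83, 0.504 → Σ = 28.014
T = 28.014 / 12.013 = 2.331974… → 2.33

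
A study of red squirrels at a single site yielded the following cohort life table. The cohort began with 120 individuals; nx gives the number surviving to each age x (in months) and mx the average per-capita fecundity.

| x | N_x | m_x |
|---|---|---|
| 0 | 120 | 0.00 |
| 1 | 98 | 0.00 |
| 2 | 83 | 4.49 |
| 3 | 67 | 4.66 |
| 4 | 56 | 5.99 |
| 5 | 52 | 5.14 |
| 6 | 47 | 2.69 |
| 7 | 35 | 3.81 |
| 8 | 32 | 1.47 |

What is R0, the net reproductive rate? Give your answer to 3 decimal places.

13.287

lx = nx/n0 = nx/120: 1, 0.81667…, 0.69167…, 0.55833…, 0.46667…, 0.43333…, 0.39167…, 0.29167…, 0.26667…
lx·mx by age: 0, 0, 3.105583…, 2.601833…, 2.795333…, 2.227333…, 1.053583…, 1.11125…, 0.392…
R0 = Σ lx·mx = 13.286917… → 13.287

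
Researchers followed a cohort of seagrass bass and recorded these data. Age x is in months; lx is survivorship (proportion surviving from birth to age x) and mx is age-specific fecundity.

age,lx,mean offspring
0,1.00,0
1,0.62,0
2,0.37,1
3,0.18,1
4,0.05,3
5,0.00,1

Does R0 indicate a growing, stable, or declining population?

R0 = Σ lx·mx = 0 + 0 + 0.37 + 0.18 + 0.15 + 0 = 0.7
R0 < 1, so the population is declining.

declining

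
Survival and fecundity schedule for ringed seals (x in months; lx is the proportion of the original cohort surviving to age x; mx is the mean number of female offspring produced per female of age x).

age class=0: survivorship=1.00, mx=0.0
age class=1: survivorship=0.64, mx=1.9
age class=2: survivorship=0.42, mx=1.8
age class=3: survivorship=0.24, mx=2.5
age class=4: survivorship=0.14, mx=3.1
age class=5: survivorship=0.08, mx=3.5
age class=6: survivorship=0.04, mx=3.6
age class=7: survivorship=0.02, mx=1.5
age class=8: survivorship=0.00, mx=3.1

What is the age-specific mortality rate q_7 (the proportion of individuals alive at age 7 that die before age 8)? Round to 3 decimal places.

q_7 = (l_7 − l_8) / l_7 = (0.02 − 0) / 0.02
     = 0.02 / 0.02 = 1 → 1.000

1.000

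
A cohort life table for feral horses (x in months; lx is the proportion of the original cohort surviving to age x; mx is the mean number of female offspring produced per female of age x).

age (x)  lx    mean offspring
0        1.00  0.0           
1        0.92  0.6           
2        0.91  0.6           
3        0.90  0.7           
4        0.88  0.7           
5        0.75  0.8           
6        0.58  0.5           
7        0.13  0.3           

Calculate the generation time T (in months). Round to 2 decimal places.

3.36

lx·mx: 0, 0.552, 0.546, 0.63, 0.616, 0.6, 0.29, 0.039 → R0 = 3.273
x·lx·mx: 0, 0.552, 1.092, 1.89, 2.464, 3, 1.74, 0.273 → Σ = 11.011
T = 11.011 / 3.273 = 3.364192… → 3.36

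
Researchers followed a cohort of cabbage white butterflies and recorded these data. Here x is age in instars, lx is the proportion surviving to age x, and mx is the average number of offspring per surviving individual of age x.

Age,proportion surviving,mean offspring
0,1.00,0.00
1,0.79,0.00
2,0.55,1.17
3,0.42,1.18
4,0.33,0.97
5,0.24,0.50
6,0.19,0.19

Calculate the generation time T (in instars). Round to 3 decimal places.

lx·mx: 0, 0, 0.6435, 0.4956, 0.3201, 0.12, 0.0361 → R0 = 1.6153
x·lx·mx: 0, 0, 1.287, 1.4868, 1.2804, 0.6, 0.2166 → Σ = 4.8708
T = 4.8708 / 1.6153 = 3.015415… → 3.015

3.015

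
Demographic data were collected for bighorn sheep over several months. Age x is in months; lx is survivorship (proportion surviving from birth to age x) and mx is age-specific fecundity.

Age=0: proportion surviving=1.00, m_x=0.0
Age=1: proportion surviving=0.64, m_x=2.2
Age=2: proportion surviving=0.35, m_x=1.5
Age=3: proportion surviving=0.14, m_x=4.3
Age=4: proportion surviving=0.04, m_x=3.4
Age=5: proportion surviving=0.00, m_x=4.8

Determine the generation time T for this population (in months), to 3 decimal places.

1.800

lx·mx: 0, 1.408, 0.525, 0.602, 0.136, 0 → R0 = 2.671
x·lx·mx: 0, 1.408, 1.05, 1.806, 0.544, 0 → Σ = 4.808
T = 4.808 / 2.671 = 1.800075… → 1.800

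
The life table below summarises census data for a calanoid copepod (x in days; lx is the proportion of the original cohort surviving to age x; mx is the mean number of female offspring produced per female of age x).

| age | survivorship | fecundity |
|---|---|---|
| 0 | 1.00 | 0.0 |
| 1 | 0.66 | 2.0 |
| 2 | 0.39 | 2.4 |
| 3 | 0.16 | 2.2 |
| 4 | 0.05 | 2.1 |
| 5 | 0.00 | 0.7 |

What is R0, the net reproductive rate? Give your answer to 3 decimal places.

2.713

lx·mx by age: 0, 1.32, 0.936, 0.352, 0.105, 0
R0 = Σ lx·mx = 2.713 → 2.713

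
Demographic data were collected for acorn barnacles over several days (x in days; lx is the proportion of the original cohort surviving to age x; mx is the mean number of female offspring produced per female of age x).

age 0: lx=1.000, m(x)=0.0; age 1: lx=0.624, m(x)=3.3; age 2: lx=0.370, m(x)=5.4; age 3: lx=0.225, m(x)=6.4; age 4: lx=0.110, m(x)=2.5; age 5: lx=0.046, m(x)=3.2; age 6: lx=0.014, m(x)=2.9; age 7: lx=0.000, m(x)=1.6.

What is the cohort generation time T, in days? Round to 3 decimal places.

lx·mx: 0, 2.0592, 1.998, 1.44, 0.275, 0.1472, 0.0406, 0 → R0 = 5.96
x·lx·mx: 0, 2.0592, 3.996, 4.32, 1.1, 0.736, 0.2436, 0 → Σ = 12.4548
T = 12.4548 / 5.96 = 2.089732… → 2.090

2.090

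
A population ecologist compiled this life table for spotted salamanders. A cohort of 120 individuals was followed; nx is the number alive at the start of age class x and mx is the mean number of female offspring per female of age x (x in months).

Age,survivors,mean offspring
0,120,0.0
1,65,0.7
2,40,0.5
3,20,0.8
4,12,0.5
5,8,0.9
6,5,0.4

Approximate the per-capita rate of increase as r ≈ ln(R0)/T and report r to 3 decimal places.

lx = nx/n0 = nx/120: 1, 0.54167…, 0.33333…, 0.16667…, 0.1, 0.06667…, 0.04167…
R0 = Σ lx·mx = 0 + 0.37917… + 0.16667… + 0.13333… + 0.05 + 0.06… + 0.01667… = 0.805833…
Σ x·lx·mx = 1.7125…; T = 1.7125…/0.805833… = 2.12513…
r ≈ ln(R0)/T = ln(0.805833…)/2.12513… = -0.10158… → -0.102

-0.102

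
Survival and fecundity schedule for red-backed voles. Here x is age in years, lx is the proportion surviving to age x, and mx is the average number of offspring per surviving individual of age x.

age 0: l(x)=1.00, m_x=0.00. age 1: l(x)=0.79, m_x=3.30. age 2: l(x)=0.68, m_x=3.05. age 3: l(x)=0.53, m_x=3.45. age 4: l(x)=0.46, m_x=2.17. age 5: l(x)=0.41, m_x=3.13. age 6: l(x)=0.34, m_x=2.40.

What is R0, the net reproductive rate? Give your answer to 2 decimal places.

lx·mx by age: 0, 2.607, 2.074, 1.8285, 0.9982, 1.2833, 0.816
R0 = Σ lx·mx = 9.607 → 9.61

9.61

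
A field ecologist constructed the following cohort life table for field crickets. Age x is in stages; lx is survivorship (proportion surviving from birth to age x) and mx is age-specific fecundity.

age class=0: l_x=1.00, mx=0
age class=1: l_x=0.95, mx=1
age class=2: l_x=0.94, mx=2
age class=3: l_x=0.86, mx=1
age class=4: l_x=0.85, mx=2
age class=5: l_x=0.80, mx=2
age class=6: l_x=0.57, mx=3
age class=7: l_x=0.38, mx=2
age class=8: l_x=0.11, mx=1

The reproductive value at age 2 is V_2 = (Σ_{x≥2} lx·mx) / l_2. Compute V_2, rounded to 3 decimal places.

9.170

lx·mx for x ≥ 2: 1.88, 0.86, 1.7, 1.6, 1.71, 0.76, 0.11 → sum = 8.62
V_2 = 8.62 / l_2 = 8.62 / 0.94 = 9.170213… → 9.170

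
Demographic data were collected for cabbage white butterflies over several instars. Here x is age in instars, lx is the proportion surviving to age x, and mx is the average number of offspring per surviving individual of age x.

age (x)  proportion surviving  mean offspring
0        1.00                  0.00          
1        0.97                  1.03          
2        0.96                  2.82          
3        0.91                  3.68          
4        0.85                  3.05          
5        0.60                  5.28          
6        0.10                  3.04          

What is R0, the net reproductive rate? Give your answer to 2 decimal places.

13.12

lx·mx by age: 0, 0.9991, 2.7072, 3.3488, 2.5925, 3.168, 0.304
R0 = Σ lx·mx = 13.1196 → 13.12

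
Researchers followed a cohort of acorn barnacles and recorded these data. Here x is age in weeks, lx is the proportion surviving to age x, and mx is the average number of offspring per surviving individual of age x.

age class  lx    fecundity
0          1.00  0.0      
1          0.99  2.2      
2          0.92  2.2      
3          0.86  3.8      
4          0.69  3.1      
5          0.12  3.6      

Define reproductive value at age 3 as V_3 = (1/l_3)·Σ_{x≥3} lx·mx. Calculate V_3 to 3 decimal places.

lx·mx for x ≥ 3: 3.268, 2.139, 0.432 → sum = 5.839
V_3 = 5.839 / l_3 = 5.839 / 0.86 = 6.789535… → 6.790

6.790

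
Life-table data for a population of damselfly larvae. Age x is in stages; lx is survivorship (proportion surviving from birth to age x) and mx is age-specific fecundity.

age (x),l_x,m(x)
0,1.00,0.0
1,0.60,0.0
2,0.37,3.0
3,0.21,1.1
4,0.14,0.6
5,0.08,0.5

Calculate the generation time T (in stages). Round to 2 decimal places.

2.35

lx·mx: 0, 0, 1.11, 0.231, 0.084, 0.04 → R0 = 1.465
x·lx·mx: 0, 0, 2.22, 0.693, 0.336, 0.2 → Σ = 3.449
T = 3.449 / 1.465 = 2.354266… → 2.35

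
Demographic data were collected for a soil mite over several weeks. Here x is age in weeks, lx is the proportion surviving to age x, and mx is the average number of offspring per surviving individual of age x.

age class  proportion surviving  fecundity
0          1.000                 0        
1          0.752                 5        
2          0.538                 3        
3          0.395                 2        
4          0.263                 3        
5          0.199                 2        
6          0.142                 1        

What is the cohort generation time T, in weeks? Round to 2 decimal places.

2.05

lx·mx: 0, 3.76, 1.614, 0.79, 0.789, 0.398, 0.142 → R0 = 7.493
x·lx·mx: 0, 3.76, 3.228, 2.37, 3.156, 1.99, 0.852 → Σ = 15.356
T = 15.356 / 7.493 = 2.049379… → 2.05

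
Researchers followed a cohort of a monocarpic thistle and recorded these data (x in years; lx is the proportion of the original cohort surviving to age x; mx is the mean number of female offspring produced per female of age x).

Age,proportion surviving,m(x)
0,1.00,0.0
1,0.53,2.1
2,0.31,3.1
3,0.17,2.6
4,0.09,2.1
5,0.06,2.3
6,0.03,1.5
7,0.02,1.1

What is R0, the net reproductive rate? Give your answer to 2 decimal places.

lx·mx by age: 0, 1.113, 0.961, 0.442, 0.189, 0.138, 0.045, 0.022
R0 = Σ lx·mx = 2.91 → 2.91

2.91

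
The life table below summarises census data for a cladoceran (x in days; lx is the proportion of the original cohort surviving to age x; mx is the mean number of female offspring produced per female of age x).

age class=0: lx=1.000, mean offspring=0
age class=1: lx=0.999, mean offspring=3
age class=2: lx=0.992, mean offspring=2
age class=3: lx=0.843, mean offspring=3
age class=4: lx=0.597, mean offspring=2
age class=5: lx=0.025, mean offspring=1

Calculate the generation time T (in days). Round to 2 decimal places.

lx·mx: 0, 2.997, 1.984, 2.529, 1.194, 0.025 → R0 = 8.729
x·lx·mx: 0, 2.997, 3.968, 7.587, 4.776, 0.125 → Σ = 19.453
T = 19.453 / 8.729 = 2.228549… → 2.23

2.23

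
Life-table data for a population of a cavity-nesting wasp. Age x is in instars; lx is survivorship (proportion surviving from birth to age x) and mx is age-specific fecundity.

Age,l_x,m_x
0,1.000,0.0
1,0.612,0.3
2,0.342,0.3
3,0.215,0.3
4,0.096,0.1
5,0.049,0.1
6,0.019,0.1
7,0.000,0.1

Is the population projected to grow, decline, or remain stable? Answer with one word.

declining

R0 = Σ lx·mx = 0 + 0.1836 + 0.1026 + 0.0645 + 0.0096 + 0.0049 + 0.0019 + 0 = 0.3671
R0 < 1, so the population is declining.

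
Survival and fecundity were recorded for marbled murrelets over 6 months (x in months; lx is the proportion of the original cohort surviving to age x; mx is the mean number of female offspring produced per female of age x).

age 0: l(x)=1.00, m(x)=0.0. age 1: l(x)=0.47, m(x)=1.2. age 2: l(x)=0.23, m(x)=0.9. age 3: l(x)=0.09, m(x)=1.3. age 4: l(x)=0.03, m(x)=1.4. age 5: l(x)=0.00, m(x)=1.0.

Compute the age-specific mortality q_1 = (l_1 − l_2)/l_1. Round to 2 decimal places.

0.51

q_1 = (l_1 − l_2) / l_1 = (0.47 − 0.23) / 0.47
     = 0.24 / 0.47 = 0.510638… → 0.51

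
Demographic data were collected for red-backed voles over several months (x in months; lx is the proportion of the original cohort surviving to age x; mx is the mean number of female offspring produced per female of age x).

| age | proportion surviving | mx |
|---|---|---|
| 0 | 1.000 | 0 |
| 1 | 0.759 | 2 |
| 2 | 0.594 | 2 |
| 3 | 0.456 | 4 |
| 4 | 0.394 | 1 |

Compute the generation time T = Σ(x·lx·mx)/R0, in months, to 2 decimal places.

2.22

lx·mx: 0, 1.518, 1.188, 1.824, 0.394 → R0 = 4.924
x·lx·mx: 0, 1.518, 2.376, 5.472, 1.576 → Σ = 10.942
T = 10.942 / 4.924 = 2.222177… → 2.22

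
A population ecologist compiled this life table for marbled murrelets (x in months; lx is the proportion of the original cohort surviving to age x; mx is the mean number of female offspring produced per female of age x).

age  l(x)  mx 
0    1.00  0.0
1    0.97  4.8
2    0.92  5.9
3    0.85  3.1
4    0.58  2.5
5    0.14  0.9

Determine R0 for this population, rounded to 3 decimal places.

lx·mx by age: 0, 4.656, 5.428, 2.635, 1.45, 0.126
R0 = Σ lx·mx = 14.295 → 14.295

14.295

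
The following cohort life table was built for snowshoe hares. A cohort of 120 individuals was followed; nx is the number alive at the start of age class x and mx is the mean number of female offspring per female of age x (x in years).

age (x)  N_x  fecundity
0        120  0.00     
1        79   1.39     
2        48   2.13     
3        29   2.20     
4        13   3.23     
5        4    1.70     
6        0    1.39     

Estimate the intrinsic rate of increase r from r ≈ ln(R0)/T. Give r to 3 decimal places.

lx = nx/n0 = nx/120: 1, 0.65833…, 0.4, 0.24167…, 0.10833…, 0.03333…, 0
R0 = Σ lx·mx = 0 + 0.91508… + 0.852 + 0.53167… + 0.34992… + 0.05667… + 0 = 2.705333…
Σ x·lx·mx = 5.897083…; T = 5.897083…/2.705333… = 2.1798…
r ≈ ln(R0)/T = ln(2.705333…)/2.1798… = 0.45657… → 0.457

0.457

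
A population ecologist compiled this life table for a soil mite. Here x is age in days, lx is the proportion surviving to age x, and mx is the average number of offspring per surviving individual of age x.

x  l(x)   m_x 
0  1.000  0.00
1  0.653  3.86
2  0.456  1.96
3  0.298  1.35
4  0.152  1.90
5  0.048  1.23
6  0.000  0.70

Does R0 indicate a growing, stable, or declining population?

growing

R0 = Σ lx·mx = 0 + 2.52058 + 0.89376 + 0.4023 + 0.2888 + 0.05904 + 0 = 4.16448
R0 > 1, so the population is growing.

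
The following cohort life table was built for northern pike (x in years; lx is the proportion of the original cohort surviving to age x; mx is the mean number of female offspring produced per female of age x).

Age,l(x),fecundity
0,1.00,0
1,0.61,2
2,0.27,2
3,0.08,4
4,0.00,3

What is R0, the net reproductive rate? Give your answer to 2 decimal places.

lx·mx by age: 0, 1.22, 0.54, 0.32, 0
R0 = Σ lx·mx = 2.08 → 2.08

2.08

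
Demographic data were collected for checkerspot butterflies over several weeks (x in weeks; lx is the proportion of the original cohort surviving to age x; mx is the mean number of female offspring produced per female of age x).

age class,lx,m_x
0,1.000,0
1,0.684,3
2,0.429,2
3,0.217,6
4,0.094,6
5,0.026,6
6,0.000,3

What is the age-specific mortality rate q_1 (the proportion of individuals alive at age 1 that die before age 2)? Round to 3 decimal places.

0.373

q_1 = (l_1 − l_2) / l_1 = (0.684 − 0.429) / 0.684
     = 0.255 / 0.684 = 0.372807… → 0.373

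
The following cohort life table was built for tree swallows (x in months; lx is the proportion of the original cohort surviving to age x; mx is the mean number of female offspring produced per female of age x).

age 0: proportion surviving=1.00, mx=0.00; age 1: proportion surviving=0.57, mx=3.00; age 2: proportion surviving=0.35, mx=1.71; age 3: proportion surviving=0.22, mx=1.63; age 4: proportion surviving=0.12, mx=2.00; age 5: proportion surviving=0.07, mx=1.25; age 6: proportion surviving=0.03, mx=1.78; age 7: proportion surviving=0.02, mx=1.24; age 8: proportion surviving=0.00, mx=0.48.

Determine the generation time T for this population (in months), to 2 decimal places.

1.91

lx·mx: 0, 1.71, 0.5985, 0.3586, 0.24, 0.0875, 0.0534, 0.0248, 0 → R0 = 3.0728
x·lx·mx: 0, 1.71, 1.197, 1.0758, 0.96, 0.4375, 0.3204, 0.1736, 0 → Σ = 5.8743
T = 5.8743 / 3.0728 = 1.911709… → 1.91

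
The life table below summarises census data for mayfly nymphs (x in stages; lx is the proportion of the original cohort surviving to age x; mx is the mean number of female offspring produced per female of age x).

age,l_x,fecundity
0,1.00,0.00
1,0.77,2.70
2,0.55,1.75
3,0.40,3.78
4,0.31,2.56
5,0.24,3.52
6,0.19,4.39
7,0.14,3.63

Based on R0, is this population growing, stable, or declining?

growing

R0 = Σ lx·mx = 0 + 2.079 + 0.9625 + 1.512 + 0.7936 + 0.8448 + 0.8341 + 0.5082 = 7.5342
R0 > 1, so the population is growing.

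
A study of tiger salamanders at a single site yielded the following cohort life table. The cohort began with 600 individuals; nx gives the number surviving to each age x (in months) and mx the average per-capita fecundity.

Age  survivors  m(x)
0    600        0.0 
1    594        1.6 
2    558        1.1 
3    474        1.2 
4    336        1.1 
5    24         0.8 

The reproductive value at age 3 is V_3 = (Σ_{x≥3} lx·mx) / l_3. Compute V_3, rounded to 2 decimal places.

lx = nx/n0 = nx/600: 1, 0.99, 0.93, 0.79, 0.56, 0.04
lx·mx for x ≥ 3: 0.948, 0.616, 0.032 → sum = 1.596
V_3 = 1.596 / l_3 = 1.596 / 0.79 = 2.020253… → 2.02

2.02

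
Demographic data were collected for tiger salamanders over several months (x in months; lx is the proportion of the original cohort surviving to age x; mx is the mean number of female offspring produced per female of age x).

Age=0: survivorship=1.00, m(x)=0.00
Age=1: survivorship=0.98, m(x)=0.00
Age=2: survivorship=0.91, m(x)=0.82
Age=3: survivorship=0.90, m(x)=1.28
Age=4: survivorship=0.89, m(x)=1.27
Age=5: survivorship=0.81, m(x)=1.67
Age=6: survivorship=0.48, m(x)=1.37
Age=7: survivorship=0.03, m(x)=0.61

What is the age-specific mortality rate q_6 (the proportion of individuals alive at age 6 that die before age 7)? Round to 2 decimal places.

0.94

q_6 = (l_6 − l_7) / l_6 = (0.48 − 0.03) / 0.48
     = 0.45 / 0.48 = 0.9375 → 0.94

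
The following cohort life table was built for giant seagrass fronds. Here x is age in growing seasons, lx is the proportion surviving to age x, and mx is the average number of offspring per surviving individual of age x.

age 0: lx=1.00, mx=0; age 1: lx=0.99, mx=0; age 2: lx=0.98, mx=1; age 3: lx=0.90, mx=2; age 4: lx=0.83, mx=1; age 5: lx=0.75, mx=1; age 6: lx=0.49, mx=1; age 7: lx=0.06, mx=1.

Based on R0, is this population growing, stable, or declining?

R0 = Σ lx·mx = 0 + 0 + 0.98 + 1.8 + 0.83 + 0.75 + 0.49 + 0.06 = 4.91
R0 > 1, so the population is growing.

growing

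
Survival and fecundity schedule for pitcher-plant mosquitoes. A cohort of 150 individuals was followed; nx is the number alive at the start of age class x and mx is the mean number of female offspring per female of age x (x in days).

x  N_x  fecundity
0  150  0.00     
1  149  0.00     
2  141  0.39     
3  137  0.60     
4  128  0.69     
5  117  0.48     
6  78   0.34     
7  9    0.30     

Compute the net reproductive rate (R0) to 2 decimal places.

lx = nx/n0 = nx/150: 1, 0.99333…, 0.94, 0.91333…, 0.85333…, 0.78, 0.52, 0.06
lx·mx by age: 0, 0, 0.3666, 0.548…, 0.5888…, 0.3744, 0.1768, 0.018
R0 = Σ lx·mx = 2.0726… → 2.07

2.07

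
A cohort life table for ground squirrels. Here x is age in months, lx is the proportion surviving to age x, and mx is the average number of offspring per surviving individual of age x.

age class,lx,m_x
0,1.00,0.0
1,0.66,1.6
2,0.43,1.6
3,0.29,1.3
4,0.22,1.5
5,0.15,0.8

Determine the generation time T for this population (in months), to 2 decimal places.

2.13

lx·mx: 0, 1.056, 0.688, 0.377, 0.33, 0.12 → R0 = 2.571
x·lx·mx: 0, 1.056, 1.376, 1.131, 1.32, 0.6 → Σ = 5.483
T = 5.483 / 2.571 = 2.132633… → 2.13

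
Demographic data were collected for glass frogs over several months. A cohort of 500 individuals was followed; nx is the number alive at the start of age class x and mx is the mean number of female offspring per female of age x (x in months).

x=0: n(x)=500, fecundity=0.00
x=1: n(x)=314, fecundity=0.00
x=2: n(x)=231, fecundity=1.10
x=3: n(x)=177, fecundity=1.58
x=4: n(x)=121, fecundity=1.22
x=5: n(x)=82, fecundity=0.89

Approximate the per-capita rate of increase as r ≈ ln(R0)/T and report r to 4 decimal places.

0.1347

lx = nx/n0 = nx/500: 1, 0.628, 0.462, 0.354, 0.242, 0.164
R0 = Σ lx·mx = 0 + 0 + 0.5082 + 0.55932 + 0.29524 + 0.14596 = 1.50872
Σ x·lx·mx = 4.60512; T = 4.60512/1.50872 = 3.05234…
r ≈ ln(R0)/T = ln(1.50872)/3.05234… = 0.134737… → 0.1347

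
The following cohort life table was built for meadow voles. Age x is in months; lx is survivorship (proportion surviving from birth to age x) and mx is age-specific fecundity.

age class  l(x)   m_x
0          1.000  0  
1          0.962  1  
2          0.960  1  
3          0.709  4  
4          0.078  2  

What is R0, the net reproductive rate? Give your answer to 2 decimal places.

lx·mx by age: 0, 0.962, 0.96, 2.836, 0.156
R0 = Σ lx·mx = 4.914 → 4.91

4.91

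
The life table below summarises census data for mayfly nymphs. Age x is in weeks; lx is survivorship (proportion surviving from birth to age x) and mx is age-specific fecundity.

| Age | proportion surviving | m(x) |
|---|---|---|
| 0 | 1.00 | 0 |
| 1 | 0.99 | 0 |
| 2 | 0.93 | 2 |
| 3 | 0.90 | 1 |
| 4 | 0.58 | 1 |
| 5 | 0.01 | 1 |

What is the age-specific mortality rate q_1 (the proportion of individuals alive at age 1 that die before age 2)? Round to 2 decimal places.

q_1 = (l_1 − l_2) / l_1 = (0.99 − 0.93) / 0.99
     = 0.06 / 0.99 = 0.060606… → 0.06

0.06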